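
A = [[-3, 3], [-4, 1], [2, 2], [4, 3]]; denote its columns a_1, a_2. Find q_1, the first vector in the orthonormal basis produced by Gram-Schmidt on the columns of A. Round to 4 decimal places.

q_1 = (-0.4472, -0.5963, 0.2981, 0.5963)

a_1 = (-3, -4, 2, 4); ‖a_1‖ = 6.7082, so q_1 = (-0.4472, -0.5963, 0.2981, 0.5963).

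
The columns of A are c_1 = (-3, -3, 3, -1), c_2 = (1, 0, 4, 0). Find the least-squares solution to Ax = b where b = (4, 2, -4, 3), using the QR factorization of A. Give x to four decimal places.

x = (-1.1468, -0.0987)

c_1 = (-3, -3, 3, -1); ‖c_1‖ = 5.2915, so e_1 = (-0.5669, -0.5669, 0.5669, -0.1890).
e_1·c_2 = (-0.5669)·1 + (-0.5669)·0 + 0.5669·4 + (-0.1890)·0 = 1.7008.
u_2 = c_2 − 1.7008·e_1 = (1.9643, 0.9643, 3.0357, 0.3214).
‖u_2‖ = 3.7559, so e_2 = (0.5230, 0.2567, 0.8082, 0.0856).
Qᵀb = (-6.2364, -0.3708).
Back-substitute: x_2 = -0.3708/3.7559 = -0.0987.
x_1 = (-6.2364 − 1.7008·(-0.0987))/5.2915 = -1.1468.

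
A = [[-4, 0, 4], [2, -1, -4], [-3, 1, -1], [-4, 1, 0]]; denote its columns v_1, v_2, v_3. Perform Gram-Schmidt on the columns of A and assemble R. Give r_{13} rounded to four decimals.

r_{13} = -3.1305

v_1 = (-4, 2, -3, -4); ‖v_1‖ = 6.7082, so e_1 = (-0.5963, 0.2981, -0.4472, -0.5963).
r_{13} = e_1·v_3 = -3.1305.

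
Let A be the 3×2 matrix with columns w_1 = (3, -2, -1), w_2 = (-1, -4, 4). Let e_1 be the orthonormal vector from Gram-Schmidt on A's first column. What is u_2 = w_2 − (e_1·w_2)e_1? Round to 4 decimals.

e_1 = w_1/‖w_1‖ = (3, -2, -1)/3.7417 = (0.8018, -0.5345, -0.2673).
r_{12} = e_1·w_2 = 0.2673.
u_2 = w_2 − 0.2673·e_1 = (-1.2143, -3.8571, 4.0714).

u_2 = (-1.2143, -3.8571, 4.0714)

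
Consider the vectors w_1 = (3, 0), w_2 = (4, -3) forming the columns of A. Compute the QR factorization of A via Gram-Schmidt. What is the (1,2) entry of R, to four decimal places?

r_{12} = 4.0000

w_1 = (3, 0); ‖w_1‖ = 3.0000, so e_1 = (1.0000, 0.0000).
r_{12} = e_1·w_2 = 4.0000.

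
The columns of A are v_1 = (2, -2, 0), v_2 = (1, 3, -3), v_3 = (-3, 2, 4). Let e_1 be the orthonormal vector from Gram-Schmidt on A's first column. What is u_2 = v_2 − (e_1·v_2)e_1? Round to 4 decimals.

v_1 = (2, -2, 0); ‖v_1‖ = 2.8284, so e_1 = (0.7071, -0.7071, 0.0000).
e_1·v_2 = 0.7071·1 + (-0.7071)·3 + 0.0000·(-3) = -1.4142.
u_2 = v_2 + 1.4142·e_1 = (2.0000, 2.0000, -3.0000).

u_2 = (2.0000, 2.0000, -3.0000)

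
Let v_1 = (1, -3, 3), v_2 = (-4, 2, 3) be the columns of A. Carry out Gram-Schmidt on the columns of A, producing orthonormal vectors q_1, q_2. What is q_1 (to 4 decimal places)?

q_1 = v_1/‖v_1‖ = (1, -3, 3)/4.3589 = (0.2294, -0.6882, 0.6882).

q_1 = (0.2294, -0.6882, 0.6882)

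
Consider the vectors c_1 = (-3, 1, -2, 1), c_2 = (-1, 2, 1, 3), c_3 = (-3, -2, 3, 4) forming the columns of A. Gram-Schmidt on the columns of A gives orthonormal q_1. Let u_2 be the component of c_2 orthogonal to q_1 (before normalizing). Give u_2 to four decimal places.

c_1 = (-3, 1, -2, 1); ‖c_1‖ = 3.8730, so q_1 = (-0.7746, 0.2582, -0.5164, 0.2582).
q_1·c_2 = (-0.7746)·(-1) + 0.2582·2 + (-0.5164)·1 + 0.2582·3 = 1.5492.
u_2 = c_2 − 1.5492·q_1 = (0.2000, 1.6000, 1.8000, 2.6000).

u_2 = (0.2000, 1.6000, 1.8000, 2.6000)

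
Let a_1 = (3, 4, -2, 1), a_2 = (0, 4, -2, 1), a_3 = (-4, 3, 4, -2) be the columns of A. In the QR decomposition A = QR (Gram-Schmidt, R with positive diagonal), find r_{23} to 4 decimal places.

q_1 = a_1/‖a_1‖ = (3, 4, -2, 1)/5.4772 = (0.5477, 0.7303, -0.3651, 0.1826).
r_{12} = q_1·a_2 = 3.8341.
u_2 = a_2 − 3.8341·q_1 = (-2.1000, 1.2000, -0.6000, 0.3000).
‖u_2‖ = 2.5100, so q_2 = (-0.8367, 0.4781, -0.2390, 0.1195).
r_{23} = q_2·a_3 = 3.5857.

r_{23} = 3.5857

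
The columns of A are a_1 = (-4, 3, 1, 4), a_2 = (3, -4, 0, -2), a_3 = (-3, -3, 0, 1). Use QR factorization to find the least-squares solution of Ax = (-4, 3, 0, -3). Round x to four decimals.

x = (-2.2085, -3.0913, 0.9763)

a_1 = (-4, 3, 1, 4); ‖a_1‖ = 6.4807, so e_1 = (-0.6172, 0.4629, 0.1543, 0.6172).
e_1·a_2 = (-0.6172)·3 + 0.4629·(-4) + 0.1543·0 + 0.6172·(-2) = -4.9377.
u_2 = a_2 + 4.9377·e_1 = (-0.0476, -1.7143, 0.7619, 1.0476).
‖u_2‖ = 2.1492, so e_2 = (-0.0222, -0.7976, 0.3545, 0.4874).
e_1·a_3 = (-0.6172)·(-3) + 0.4629·(-3) + 0.1543·0 + 0.6172·1 = 1.0801; e_2·a_3 = (-0.0222)·(-3) + (-0.7976)·(-3) + 0.3545·0 + 0.4874·1 = 2.9468.
u_3 = a_3 − 1.0801·e_1 − 2.9468·e_2 = (-2.2680, -1.1495, -1.2113, -1.1031).
‖u_3‖ = 3.0248, so e_3 = (-0.7498, -0.3800, -0.4005, -0.3647).
Qᵀb = (2.0059, -3.7666, 2.9532).
Back-substitute: x_3 = 2.9532/3.0248 = 0.9763.
x_2 = (-3.7666 − 2.9468·0.9763)/2.1492 = -3.0913.
x_1 = (2.0059 + 4.9377·(-3.0913) − 1.0801·0.9763)/6.4807 = -2.2085.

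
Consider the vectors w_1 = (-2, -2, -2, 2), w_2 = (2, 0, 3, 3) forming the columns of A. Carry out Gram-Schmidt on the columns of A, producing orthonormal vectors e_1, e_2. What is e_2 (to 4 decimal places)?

w_1 = (-2, -2, -2, 2); ‖w_1‖ = 4.0000, so e_1 = (-0.5000, -0.5000, -0.5000, 0.5000).
e_1·w_2 = (-0.5000)·2 + (-0.5000)·0 + (-0.5000)·3 + 0.5000·3 = -1.0000.
u_2 = w_2 + 1.0000·e_1 = (1.5000, -0.5000, 2.5000, 3.5000).
‖u_2‖ = 4.5826, so e_2 = (0.3273, -0.1091, 0.5455, 0.7638).

e_2 = (0.3273, -0.1091, 0.5455, 0.7638)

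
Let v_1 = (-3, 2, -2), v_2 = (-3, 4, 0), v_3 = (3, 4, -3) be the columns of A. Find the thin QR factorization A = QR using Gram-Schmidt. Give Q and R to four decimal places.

v_1 = (-3, 2, -2); ‖v_1‖ = 4.1231, so q_1 = (-0.7276, 0.4851, -0.4851).
q_1·v_2 = (-0.7276)·(-3) + 0.4851·4 + (-0.4851)·0 = 4.1231.
u_2 = v_2 − 4.1231·q_1 = (0.0000, 2.0000, 2.0000).
‖u_2‖ = 2.8284, so q_2 = (0.0000, 0.7071, 0.7071).
q_1·v_3 = (-0.7276)·3 + 0.4851·4 + (-0.4851)·(-3) = 1.2127; q_2·v_3 = 0.0000·3 + 0.7071·4 + 0.7071·(-3) = 0.7071.
u_3 = v_3 − 1.2127·q_1 − 0.7071·q_2 = (3.8824, 2.9118, -2.9118).
‖u_3‖ = 5.6595, so q_3 = (0.6860, 0.5145, -0.5145).

Q = [[-0.7276, 0.0000, 0.6860], [0.4851, 0.7071, 0.5145], [-0.4851, 0.7071, -0.5145]], R = [[4.1231, 4.1231, 1.2127], [0.0000, 2.8284, 0.7071], [0.0000, 0.0000, 5.6595]]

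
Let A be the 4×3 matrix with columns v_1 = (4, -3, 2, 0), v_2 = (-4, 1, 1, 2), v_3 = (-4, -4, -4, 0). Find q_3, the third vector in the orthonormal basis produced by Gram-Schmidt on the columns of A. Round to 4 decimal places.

v_1 = (4, -3, 2, 0); ‖v_1‖ = 5.3852, so q_1 = (0.7428, -0.5571, 0.3714, 0.0000).
q_1·v_2 = 0.7428·(-4) + (-0.5571)·1 + 0.3714·1 + 0.0000·2 = -3.1568.
u_2 = v_2 + 3.1568·q_1 = (-1.6552, -0.7586, 2.1724, 2.0000).
‖u_2‖ = 3.4691, so q_2 = (-0.4771, -0.2187, 0.6262, 0.5765).
q_1·v_3 = 0.7428·(-4) + (-0.5571)·(-4) + 0.3714·(-4) + 0.0000·0 = -2.2283; q_2·v_3 = (-0.4771)·(-4) + (-0.2187)·(-4) + 0.6262·(-4) + 0.5765·0 = 0.2783.
u_3 = v_3 + 2.2283·q_1 − 0.2783·q_2 = (-2.2120, -5.1805, -3.3467, -0.1605).
‖u_3‖ = 6.5542, so q_3 = (-0.3375, -0.7904, -0.5106, -0.0245).

q_3 = (-0.3375, -0.7904, -0.5106, -0.0245)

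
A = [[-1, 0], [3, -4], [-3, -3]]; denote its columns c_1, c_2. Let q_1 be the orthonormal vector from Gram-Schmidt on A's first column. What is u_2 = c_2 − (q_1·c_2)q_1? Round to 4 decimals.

c_1 = (-1, 3, -3); ‖c_1‖ = 4.3589, so q_1 = (-0.2294, 0.6882, -0.6882).
q_1·c_2 = (-0.2294)·0 + 0.6882·(-4) + (-0.6882)·(-3) = -0.6882.
u_2 = c_2 + 0.6882·q_1 = (-0.1579, -3.5263, -3.4737).

u_2 = (-0.1579, -3.5263, -3.4737)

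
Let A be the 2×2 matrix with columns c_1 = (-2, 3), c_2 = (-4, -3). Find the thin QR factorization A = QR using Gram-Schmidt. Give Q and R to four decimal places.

Q = [[-0.5547, -0.8321], [0.8321, -0.5547]], R = [[3.6056, -0.2774], [0.0000, 4.9923]]

c_1 = (-2, 3); ‖c_1‖ = 3.6056, so e_1 = (-0.5547, 0.8321).
e_1·c_2 = (-0.5547)·(-4) + 0.8321·(-3) = -0.2774.
u_2 = c_2 + 0.2774·e_1 = (-4.1538, -2.7692).
‖u_2‖ = 4.9923, so e_2 = (-0.8321, -0.5547).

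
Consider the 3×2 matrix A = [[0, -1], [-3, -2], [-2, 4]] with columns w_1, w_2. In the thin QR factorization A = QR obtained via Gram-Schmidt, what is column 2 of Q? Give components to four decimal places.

q_2 = (-0.2198, -0.5411, 0.8117)

w_1 = (0, -3, -2); ‖w_1‖ = 3.6056, so q_1 = (0.0000, -0.8321, -0.5547).
q_1·w_2 = 0.0000·(-1) + (-0.8321)·(-2) + (-0.5547)·4 = -0.5547.
u_2 = w_2 + 0.5547·q_1 = (-1.0000, -2.4615, 3.6923).
‖u_2‖ = 4.5489, so q_2 = (-0.2198, -0.5411, 0.8117).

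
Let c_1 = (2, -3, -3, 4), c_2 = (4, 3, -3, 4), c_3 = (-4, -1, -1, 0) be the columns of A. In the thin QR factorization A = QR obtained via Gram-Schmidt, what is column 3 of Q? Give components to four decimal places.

q_1 = c_1/‖c_1‖ = (2, -3, -3, 4)/6.1644 = (0.3244, -0.4867, -0.4867, 0.6489).
r_{12} = q_1·c_2 = 3.8933.
u_2 = c_2 − 3.8933·q_1 = (2.7368, 4.8947, -1.1053, 1.4737).
‖u_2‖ = 5.9027, so q_2 = (0.4637, 0.8292, -0.1872, 0.2497).
r_{13} = q_1·c_3 = -0.3244; r_{23} = q_2·c_3 = -2.4966.
u_3 = c_3 + 0.3244·q_1 + 2.4966·q_2 = (-2.7372, 0.9124, -1.6254, 0.8338).
‖u_3‖ = 3.4149, so q_3 = (-0.8015, 0.2672, -0.4760, 0.2442).

q_3 = (-0.8015, 0.2672, -0.4760, 0.2442)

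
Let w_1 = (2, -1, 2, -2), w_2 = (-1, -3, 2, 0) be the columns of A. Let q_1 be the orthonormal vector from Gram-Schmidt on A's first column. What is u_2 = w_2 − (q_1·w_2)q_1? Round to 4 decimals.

w_1 = (2, -1, 2, -2); ‖w_1‖ = 3.6056, so q_1 = (0.5547, -0.2774, 0.5547, -0.5547).
q_1·w_2 = 0.5547·(-1) + (-0.2774)·(-3) + 0.5547·2 + (-0.5547)·0 = 1.3868.
u_2 = w_2 − 1.3868·q_1 = (-1.7692, -2.6154, 1.2308, 0.7692).

u_2 = (-1.7692, -2.6154, 1.2308, 0.7692)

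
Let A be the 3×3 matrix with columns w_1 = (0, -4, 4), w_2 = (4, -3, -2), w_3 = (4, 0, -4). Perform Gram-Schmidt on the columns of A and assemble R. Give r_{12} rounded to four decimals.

q_1 = w_1/‖w_1‖ = (0, -4, 4)/5.6569 = (0.0000, -0.7071, 0.7071).
r_{12} = q_1·w_2 = 0.7071.

r_{12} = 0.7071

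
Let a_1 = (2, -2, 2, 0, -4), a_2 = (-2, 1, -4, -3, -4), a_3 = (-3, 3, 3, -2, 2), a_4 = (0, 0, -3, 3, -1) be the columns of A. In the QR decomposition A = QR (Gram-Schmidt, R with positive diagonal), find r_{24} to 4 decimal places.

a_1 = (2, -2, 2, 0, -4); ‖a_1‖ = 5.2915, so q_1 = (0.3780, -0.3780, 0.3780, 0.0000, -0.7559).
q_1·a_2 = 0.3780·(-2) + (-0.3780)·1 + 0.3780·(-4) + 0.0000·(-3) + (-0.7559)·(-4) = 0.3780.
u_2 = a_2 − 0.3780·q_1 = (-2.1429, 1.1429, -4.1429, -3.0000, -3.7143).
‖u_2‖ = 6.7718, so q_2 = (-0.3164, 0.1688, -0.6118, -0.4430, -0.5485).
r_{24} = q_2·a_4 = 1.0548.

r_{24} = 1.0548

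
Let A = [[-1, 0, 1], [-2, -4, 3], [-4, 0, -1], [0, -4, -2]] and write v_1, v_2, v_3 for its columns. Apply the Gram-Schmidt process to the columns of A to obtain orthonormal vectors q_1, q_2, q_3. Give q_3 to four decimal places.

q_3 = (0.2367, 0.6335, -0.3759, -0.6335)

v_1 = (-1, -2, -4, 0); ‖v_1‖ = 4.5826, so q_1 = (-0.2182, -0.4364, -0.8729, 0.0000).
q_1·v_2 = (-0.2182)·0 + (-0.4364)·(-4) + (-0.8729)·0 + 0.0000·(-4) = 1.7457.
u_2 = v_2 − 1.7457·q_1 = (0.3810, -3.2381, 1.5238, -4.0000).
‖u_2‖ = 5.3807, so q_2 = (0.0708, -0.6018, 0.2832, -0.7434).
q_1·v_3 = (-0.2182)·1 + (-0.4364)·3 + (-0.8729)·(-1) + 0.0000·(-2) = -0.6547; q_2·v_3 = 0.0708·1 + (-0.6018)·3 + 0.2832·(-1) + (-0.7434)·(-2) = -0.5310.
u_3 = v_3 + 0.6547·q_1 + 0.5310·q_2 = (0.8947, 2.3947, -1.4211, -2.3947).
‖u_3‖ = 3.7801, so q_3 = (0.2367, 0.6335, -0.3759, -0.6335).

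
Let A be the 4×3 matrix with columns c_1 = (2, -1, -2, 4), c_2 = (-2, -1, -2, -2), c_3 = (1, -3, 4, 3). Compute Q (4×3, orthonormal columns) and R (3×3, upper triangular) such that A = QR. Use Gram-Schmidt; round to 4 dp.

c_1 = (2, -1, -2, 4); ‖c_1‖ = 5.0000, so q_1 = (0.4000, -0.2000, -0.4000, 0.8000).
q_1·c_2 = 0.4000·(-2) + (-0.2000)·(-1) + (-0.4000)·(-2) + 0.8000·(-2) = -1.4000.
u_2 = c_2 + 1.4000·q_1 = (-1.4400, -1.2800, -2.5600, -0.8800).
‖u_2‖ = 3.3226, so q_2 = (-0.4334, -0.3852, -0.7705, -0.2648).
q_1·c_3 = 0.4000·1 + (-0.2000)·(-3) + (-0.4000)·4 + 0.8000·3 = 1.8000; q_2·c_3 = (-0.4334)·1 + (-0.3852)·(-3) + (-0.7705)·4 + (-0.2648)·3 = -3.1541.
u_3 = c_3 − 1.8000·q_1 + 3.1541·q_2 = (-1.0870, -3.8551, 2.2899, 0.7246).
‖u_3‖ = 4.6703, so q_3 = (-0.2327, -0.8254, 0.4903, 0.1552).

Q = [[0.4000, -0.4334, -0.2327], [-0.2000, -0.3852, -0.8254], [-0.4000, -0.7705, 0.4903], [0.8000, -0.2648, 0.1552]], R = [[5.0000, -1.4000, 1.8000], [0.0000, 3.3226, -3.1541], [0.0000, 0.0000, 4.6703]]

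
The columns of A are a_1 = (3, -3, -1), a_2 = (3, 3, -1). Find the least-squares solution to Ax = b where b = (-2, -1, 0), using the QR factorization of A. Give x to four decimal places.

q_1 = a_1/‖a_1‖ = (3, -3, -1)/4.3589 = (0.6882, -0.6882, -0.2294).
r_{12} = q_1·a_2 = 0.2294.
u_2 = a_2 − 0.2294·q_1 = (2.8421, 3.1579, -0.9474).
‖u_2‖ = 4.3529, so q_2 = (0.6529, 0.7255, -0.2176).
Qᵀb = (-0.6882, -2.0313).
Back-substitute: x_2 = -2.0313/4.3529 = -0.4667.
x_1 = (-0.6882 − 0.2294·(-0.4667))/4.3589 = -0.1333.

x = (-0.1333, -0.4667)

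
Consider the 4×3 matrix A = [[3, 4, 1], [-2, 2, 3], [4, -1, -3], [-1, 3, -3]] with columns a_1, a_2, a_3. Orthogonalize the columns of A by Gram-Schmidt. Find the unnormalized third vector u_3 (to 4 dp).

u_3 = (1.6274, 1.8966, -1.2336, -3.8454)

a_1 = (3, -2, 4, -1); ‖a_1‖ = 5.4772, so e_1 = (0.5477, -0.3651, 0.7303, -0.1826).
e_1·a_2 = 0.5477·4 + (-0.3651)·2 + 0.7303·(-1) + (-0.1826)·3 = 0.1826.
u_2 = a_2 − 0.1826·e_1 = (3.9000, 2.0667, -1.1333, 3.0333).
‖u_2‖ = 5.4742, so e_2 = (0.7124, 0.3775, -0.2070, 0.5541).
e_1·a_3 = 0.5477·1 + (-0.3651)·3 + 0.7303·(-3) + (-0.1826)·(-3) = -2.1909; e_2·a_3 = 0.7124·1 + 0.3775·3 + (-0.2070)·(-3) + 0.5541·(-3) = 0.8038.
u_3 = a_3 + 2.1909·e_1 − 0.8038·e_2 = (1.6274, 1.8966, -1.2336, -3.8454).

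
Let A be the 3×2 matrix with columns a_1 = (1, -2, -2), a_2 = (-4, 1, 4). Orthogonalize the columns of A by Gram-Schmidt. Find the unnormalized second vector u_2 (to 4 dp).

a_1 = (1, -2, -2); ‖a_1‖ = 3.0000, so e_1 = (0.3333, -0.6667, -0.6667).
e_1·a_2 = 0.3333·(-4) + (-0.6667)·1 + (-0.6667)·4 = -4.6667.
u_2 = a_2 + 4.6667·e_1 = (-2.4444, -2.1111, 0.8889).

u_2 = (-2.4444, -2.1111, 0.8889)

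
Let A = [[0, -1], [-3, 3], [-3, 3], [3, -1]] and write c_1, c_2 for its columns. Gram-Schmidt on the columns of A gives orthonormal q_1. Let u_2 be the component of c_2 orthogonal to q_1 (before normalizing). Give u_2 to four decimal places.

u_2 = (-1.0000, 0.6667, 0.6667, 1.3333)

c_1 = (0, -3, -3, 3); ‖c_1‖ = 5.1962, so q_1 = (0.0000, -0.5774, -0.5774, 0.5774).
q_1·c_2 = 0.0000·(-1) + (-0.5774)·3 + (-0.5774)·3 + 0.5774·(-1) = -4.0415.
u_2 = c_2 + 4.0415·q_1 = (-1.0000, 0.6667, 0.6667, 1.3333).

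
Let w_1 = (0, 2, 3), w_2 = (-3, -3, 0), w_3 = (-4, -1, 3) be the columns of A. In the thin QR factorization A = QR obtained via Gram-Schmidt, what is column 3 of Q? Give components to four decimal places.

e_1 = w_1/‖w_1‖ = (0, 2, 3)/3.6056 = (0.0000, 0.5547, 0.8321).
r_{12} = e_1·w_2 = -1.6641.
u_2 = w_2 + 1.6641·e_1 = (-3.0000, -2.0769, 1.3846).
‖u_2‖ = 3.9027, so e_2 = (-0.7687, -0.5322, 0.3548).
r_{13} = e_1·w_3 = 1.9415; r_{23} = e_2·w_3 = 4.6714.
u_3 = w_3 − 1.9415·e_1 − 4.6714·e_2 = (-0.4091, 0.4091, -0.2727).
‖u_3‖ = 0.6396, so e_3 = (-0.6396, 0.6396, -0.4264).

e_3 = (-0.6396, 0.6396, -0.4264)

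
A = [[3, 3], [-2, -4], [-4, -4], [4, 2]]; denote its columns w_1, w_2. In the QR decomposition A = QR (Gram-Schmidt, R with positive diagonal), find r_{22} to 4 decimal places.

r_{22} = 2.7649

w_1 = (3, -2, -4, 4); ‖w_1‖ = 6.7082, so e_1 = (0.4472, -0.2981, -0.5963, 0.5963).
e_1·w_2 = 0.4472·3 + (-0.2981)·(-4) + (-0.5963)·(-4) + 0.5963·2 = 6.1119.
u_2 = w_2 − 6.1119·e_1 = (0.2667, -2.1778, -0.3556, -1.6444).
r_{22} = ‖u_2‖ = 2.7649.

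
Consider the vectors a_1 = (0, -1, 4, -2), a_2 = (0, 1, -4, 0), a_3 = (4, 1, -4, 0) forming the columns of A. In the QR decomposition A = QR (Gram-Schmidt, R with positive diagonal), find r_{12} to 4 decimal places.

r_{12} = -3.7097

a_1 = (0, -1, 4, -2); ‖a_1‖ = 4.5826, so q_1 = (0.0000, -0.2182, 0.8729, -0.4364).
r_{12} = q_1·a_2 = -3.7097.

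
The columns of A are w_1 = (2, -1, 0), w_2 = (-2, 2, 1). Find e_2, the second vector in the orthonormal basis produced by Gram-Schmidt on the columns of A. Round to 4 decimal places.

e_2 = (0.2981, 0.5963, 0.7454)

e_1 = w_1/‖w_1‖ = (2, -1, 0)/2.2361 = (0.8944, -0.4472, 0.0000).
r_{12} = e_1·w_2 = -2.6833.
u_2 = w_2 + 2.6833·e_1 = (0.4000, 0.8000, 1.0000).
‖u_2‖ = 1.3416, so e_2 = (0.2981, 0.5963, 0.7454).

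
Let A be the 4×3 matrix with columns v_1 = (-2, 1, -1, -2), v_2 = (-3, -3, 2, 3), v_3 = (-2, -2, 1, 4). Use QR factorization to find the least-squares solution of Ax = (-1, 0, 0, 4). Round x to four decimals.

x = (0.1757, -1.0405, 1.8514)

v_1 = (-2, 1, -1, -2); ‖v_1‖ = 3.1623, so e_1 = (-0.6325, 0.3162, -0.3162, -0.6325).
e_1·v_2 = (-0.6325)·(-3) + 0.3162·(-3) + (-0.3162)·2 + (-0.6325)·3 = -1.5811.
u_2 = v_2 + 1.5811·e_1 = (-4.0000, -2.5000, 1.5000, 2.0000).
‖u_2‖ = 5.3385, so e_2 = (-0.7493, -0.4683, 0.2810, 0.3746).
e_1·v_3 = (-0.6325)·(-2) + 0.3162·(-2) + (-0.3162)·1 + (-0.6325)·4 = -2.2136; e_2·v_3 = (-0.7493)·(-2) + (-0.4683)·(-2) + 0.2810·1 + 0.3746·4 = 4.2146.
u_3 = v_3 + 2.2136·e_1 − 4.2146·e_2 = (-0.2421, 0.6737, -0.8842, 1.0211).
‖u_3‖ = 1.5287, so e_3 = (-0.1584, 0.4407, -0.5784, 0.6679).
Qᵀb = (-1.8974, 2.2478, 2.8301).
Back-substitute: x_3 = 2.8301/1.5287 = 1.8514.
x_2 = (2.2478 − 4.2146·1.8514)/5.3385 = -1.0405.
x_1 = (-1.8974 + 1.5811·(-1.0405) + 2.2136·1.8514)/3.1623 = 0.1757.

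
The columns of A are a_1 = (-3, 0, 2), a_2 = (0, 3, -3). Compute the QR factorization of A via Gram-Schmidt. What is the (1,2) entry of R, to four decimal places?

r_{12} = -1.6641

a_1 = (-3, 0, 2); ‖a_1‖ = 3.6056, so q_1 = (-0.8321, 0.0000, 0.5547).
r_{12} = q_1·a_2 = -1.6641.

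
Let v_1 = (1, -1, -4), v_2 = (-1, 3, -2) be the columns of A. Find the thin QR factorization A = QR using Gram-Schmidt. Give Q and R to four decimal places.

Q = [[0.2357, -0.3375], [-0.2357, 0.8899], [-0.9428, -0.3069]], R = [[4.2426, 0.9428], [0.0000, 3.6209]]

q_1 = v_1/‖v_1‖ = (1, -1, -4)/4.2426 = (0.2357, -0.2357, -0.9428).
r_{12} = q_1·v_2 = 0.9428.
u_2 = v_2 − 0.9428·q_1 = (-1.2222, 3.2222, -1.1111).
‖u_2‖ = 3.6209, so q_2 = (-0.3375, 0.8899, -0.3069).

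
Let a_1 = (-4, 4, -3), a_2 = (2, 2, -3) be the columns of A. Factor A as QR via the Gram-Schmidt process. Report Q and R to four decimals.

Q = [[-0.6247, 0.7425], [0.6247, 0.2895], [-0.4685, -0.6041]], R = [[6.4031, 1.4056], [0.0000, 3.8761]]

q_1 = a_1/‖a_1‖ = (-4, 4, -3)/6.4031 = (-0.6247, 0.6247, -0.4685).
r_{12} = q_1·a_2 = 1.4056.
u_2 = a_2 − 1.4056·q_1 = (2.8780, 1.1220, -2.3415).
‖u_2‖ = 3.8761, so q_2 = (0.7425, 0.2895, -0.6041).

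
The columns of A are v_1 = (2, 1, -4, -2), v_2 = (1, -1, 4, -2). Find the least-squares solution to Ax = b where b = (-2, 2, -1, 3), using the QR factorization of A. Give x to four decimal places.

e_1 = v_1/‖v_1‖ = (2, 1, -4, -2)/5.0000 = (0.4000, 0.2000, -0.8000, -0.4000).
r_{12} = e_1·v_2 = -2.2000.
u_2 = v_2 + 2.2000·e_1 = (1.8800, -0.5600, 2.2400, -2.8800).
‖u_2‖ = 4.1425, so e_2 = (0.4538, -0.1352, 0.5407, -0.6952).
Qᵀb = (-0.8000, -3.8045).
Back-substitute: x_2 = -3.8045/4.1425 = -0.9184.
x_1 = (-0.8000 + 2.2000·(-0.9184))/5.0000 = -0.5641.

x = (-0.5641, -0.9184)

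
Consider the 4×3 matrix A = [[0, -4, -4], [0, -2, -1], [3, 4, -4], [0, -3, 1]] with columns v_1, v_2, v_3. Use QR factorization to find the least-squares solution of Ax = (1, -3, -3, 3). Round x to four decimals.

v_1 = (0, 0, 3, 0); ‖v_1‖ = 3.0000, so q_1 = (0.0000, 0.0000, 1.0000, 0.0000).
q_1·v_2 = 0.0000·(-4) + 0.0000·(-2) + 1.0000·4 + 0.0000·(-3) = 4.0000.
u_2 = v_2 − 4.0000·q_1 = (-4.0000, -2.0000, 0.0000, -3.0000).
‖u_2‖ = 5.3852, so q_2 = (-0.7428, -0.3714, 0.0000, -0.5571).
q_1·v_3 = 0.0000·(-4) + 0.0000·(-1) + 1.0000·(-4) + 0.0000·1 = -4.0000; q_2·v_3 = (-0.7428)·(-4) + (-0.3714)·(-1) + 0.0000·(-4) + (-0.5571)·1 = 2.7854.
u_3 = v_3 + 4.0000·q_1 − 2.7854·q_2 = (-1.9310, 0.0345, 0.0000, 2.5517).
‖u_3‖ = 3.2002, so q_3 = (-0.6034, 0.0108, 0.0000, 0.7974).
Qᵀb = (-3.0000, -1.2999, 1.7563).
Back-substitute: x_3 = 1.7563/3.2002 = 0.5488.
x_2 = (-1.2999 − 2.7854·0.5488)/5.3852 = -0.5253.
x_1 = (-3.0000 − 4.0000·(-0.5253) + 4.0000·0.5488)/3.0000 = 0.4321.

x = (0.4321, -0.5253, 0.5488)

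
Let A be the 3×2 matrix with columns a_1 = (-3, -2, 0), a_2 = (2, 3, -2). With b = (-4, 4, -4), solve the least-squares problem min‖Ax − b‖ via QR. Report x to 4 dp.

e_1 = a_1/‖a_1‖ = (-3, -2, 0)/3.6056 = (-0.8321, -0.5547, 0.0000).
r_{12} = e_1·a_2 = -3.3282.
u_2 = a_2 + 3.3282·e_1 = (-0.7692, 1.1538, -2.0000).
‖u_2‖ = 2.4337, so e_2 = (-0.3161, 0.4741, -0.8218).
Qᵀb = (1.1094, 6.4478).
Back-substitute: x_2 = 6.4478/2.4337 = 2.6494.
x_1 = (1.1094 + 3.3282·2.6494)/3.6056 = 2.7532.

x = (2.7532, 2.6494)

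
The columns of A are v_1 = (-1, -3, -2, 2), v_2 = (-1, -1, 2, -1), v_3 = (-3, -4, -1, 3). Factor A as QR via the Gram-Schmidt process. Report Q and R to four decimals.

Q = [[-0.2357, -0.4268, -0.6109], [-0.7071, -0.5121, 0.4569], [-0.4714, 0.6829, 0.2259], [0.4714, -0.2988, 0.6058]], R = [[4.2426, -0.4714, 5.4212], [0.0000, 2.6034, 1.7498], [0.0000, 0.0000, 1.5966]]

v_1 = (-1, -3, -2, 2); ‖v_1‖ = 4.2426, so e_1 = (-0.2357, -0.7071, -0.4714, 0.4714).
e_1·v_2 = (-0.2357)·(-1) + (-0.7071)·(-1) + (-0.4714)·2 + 0.4714·(-1) = -0.4714.
u_2 = v_2 + 0.4714·e_1 = (-1.1111, -1.3333, 1.7778, -0.7778).
‖u_2‖ = 2.6034, so e_2 = (-0.4268, -0.5121, 0.6829, -0.2988).
e_1·v_3 = (-0.2357)·(-3) + (-0.7071)·(-4) + (-0.4714)·(-1) + 0.4714·3 = 5.4212; e_2·v_3 = (-0.4268)·(-3) + (-0.5121)·(-4) + 0.6829·(-1) + (-0.2988)·3 = 1.7498.
u_3 = v_3 − 5.4212·e_1 − 1.7498·e_2 = (-0.9754, 0.7295, 0.3607, 0.9672).
‖u_3‖ = 1.5966, so e_3 = (-0.6109, 0.4569, 0.2259, 0.6058).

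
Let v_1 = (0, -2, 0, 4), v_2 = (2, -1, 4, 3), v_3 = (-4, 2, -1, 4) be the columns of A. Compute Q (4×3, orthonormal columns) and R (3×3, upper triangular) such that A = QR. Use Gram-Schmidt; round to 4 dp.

q_1 = v_1/‖v_1‖ = (0, -2, 0, 4)/4.4721 = (0.0000, -0.4472, 0.0000, 0.8944).
r_{12} = q_1·v_2 = 3.1305.
u_2 = v_2 − 3.1305·q_1 = (2.0000, 0.4000, 4.0000, 0.2000).
‖u_2‖ = 4.4944, so q_2 = (0.4450, 0.0890, 0.8900, 0.0445).
r_{13} = q_1·v_3 = 2.6833; r_{23} = q_2·v_3 = -2.3140.
u_3 = v_3 − 2.6833·q_1 + 2.3140·q_2 = (-2.9703, 3.4059, 1.0594, 1.7030).
‖u_3‖ = 4.9442, so q_3 = (-0.6008, 0.6889, 0.2143, 0.3444).

Q = [[0.0000, 0.4450, -0.6008], [-0.4472, 0.0890, 0.6889], [0.0000, 0.8900, 0.2143], [0.8944, 0.0445, 0.3444]], R = [[4.4721, 3.1305, 2.6833], [0.0000, 4.4944, -2.3140], [0.0000, 0.0000, 4.9442]]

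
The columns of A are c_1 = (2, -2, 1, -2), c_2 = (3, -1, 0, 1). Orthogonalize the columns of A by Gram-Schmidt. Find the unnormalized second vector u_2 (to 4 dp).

u_2 = (2.0769, -0.0769, -0.4615, 1.9231)

c_1 = (2, -2, 1, -2); ‖c_1‖ = 3.6056, so e_1 = (0.5547, -0.5547, 0.2774, -0.5547).
e_1·c_2 = 0.5547·3 + (-0.5547)·(-1) + 0.2774·0 + (-0.5547)·1 = 1.6641.
u_2 = c_2 − 1.6641·e_1 = (2.0769, -0.0769, -0.4615, 1.9231).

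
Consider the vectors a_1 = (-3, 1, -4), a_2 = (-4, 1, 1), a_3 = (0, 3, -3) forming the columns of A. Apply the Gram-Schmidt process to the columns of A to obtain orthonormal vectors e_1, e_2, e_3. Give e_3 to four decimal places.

e_3 = (0.2542, 0.9658, 0.0508)

a_1 = (-3, 1, -4); ‖a_1‖ = 5.0990, so e_1 = (-0.5883, 0.1961, -0.7845).
e_1·a_2 = (-0.5883)·(-4) + 0.1961·1 + (-0.7845)·1 = 1.7650.
u_2 = a_2 − 1.7650·e_1 = (-2.9615, 0.6538, 2.3846).
‖u_2‖ = 3.8581, so e_2 = (-0.7676, 0.1695, 0.6181).
e_1·a_3 = (-0.5883)·0 + 0.1961·3 + (-0.7845)·(-3) = 2.9417; e_2·a_3 = (-0.7676)·0 + 0.1695·3 + 0.6181·(-3) = -1.3458.
u_3 = a_3 − 2.9417·e_1 + 1.3458·e_2 = (0.6977, 2.6512, 0.1395).
‖u_3‖ = 2.7450, so e_3 = (0.2542, 0.9658, 0.0508).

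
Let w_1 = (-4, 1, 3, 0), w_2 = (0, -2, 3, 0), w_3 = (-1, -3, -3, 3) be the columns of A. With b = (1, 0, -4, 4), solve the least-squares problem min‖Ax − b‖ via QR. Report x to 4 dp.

w_1 = (-4, 1, 3, 0); ‖w_1‖ = 5.0990, so q_1 = (-0.7845, 0.1961, 0.5883, 0.0000).
q_1·w_2 = (-0.7845)·0 + 0.1961·(-2) + 0.5883·3 + 0.0000·0 = 1.3728.
u_2 = w_2 − 1.3728·q_1 = (1.0769, -2.2692, 2.1923, 0.0000).
‖u_2‖ = 3.3340, so q_2 = (0.3230, -0.6806, 0.6576, 0.0000).
q_1·w_3 = (-0.7845)·(-1) + 0.1961·(-3) + 0.5883·(-3) + 0.0000·3 = -1.5689; q_2·w_3 = 0.3230·(-1) + (-0.6806)·(-3) + 0.6576·(-3) + 0.0000·3 = -0.2538.
u_3 = w_3 + 1.5689·q_1 + 0.2538·q_2 = (-2.1488, -2.8651, -1.9100, 3.0000).
‖u_3‖ = 5.0472, so q_3 = (-0.4257, -0.5677, -0.3784, 0.5944).
Qᵀb = (-3.1379, -2.3072, 3.4656).
Back-substitute: x_3 = 3.4656/5.0472 = 0.6866.
x_2 = (-2.3072 + 0.2538·0.6866)/3.3340 = -0.6398.
x_1 = (-3.1379 − 1.3728·(-0.6398) + 1.5689·0.6866)/5.0990 = -0.2319.

x = (-0.2319, -0.6398, 0.6866)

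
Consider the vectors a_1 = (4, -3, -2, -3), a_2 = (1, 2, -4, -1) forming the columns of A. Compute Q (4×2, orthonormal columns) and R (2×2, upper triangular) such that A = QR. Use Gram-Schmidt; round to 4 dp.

Q = [[0.6489, 0.0118], [-0.4867, 0.6081], [-0.3244, -0.7911], [-0.4867, -0.0649]], R = [[6.1644, 1.4600], [0.0000, 4.4574]]

e_1 = a_1/‖a_1‖ = (4, -3, -2, -3)/6.1644 = (0.6489, -0.4867, -0.3244, -0.4867).
r_{12} = e_1·a_2 = 1.4600.
u_2 = a_2 − 1.4600·e_1 = (0.0526, 2.7105, -3.5263, -0.2895).
‖u_2‖ = 4.4574, so e_2 = (0.0118, 0.6081, -0.7911, -0.0649).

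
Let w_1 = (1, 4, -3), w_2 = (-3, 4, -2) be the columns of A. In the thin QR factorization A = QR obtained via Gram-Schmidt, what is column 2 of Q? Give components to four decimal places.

q_2 = (-0.9596, 0.2770, 0.0495)

w_1 = (1, 4, -3); ‖w_1‖ = 5.0990, so q_1 = (0.1961, 0.7845, -0.5883).
q_1·w_2 = 0.1961·(-3) + 0.7845·4 + (-0.5883)·(-2) = 3.7262.
u_2 = w_2 − 3.7262·q_1 = (-3.7308, 1.0769, 0.1923).
‖u_2‖ = 3.8879, so q_2 = (-0.9596, 0.2770, 0.0495).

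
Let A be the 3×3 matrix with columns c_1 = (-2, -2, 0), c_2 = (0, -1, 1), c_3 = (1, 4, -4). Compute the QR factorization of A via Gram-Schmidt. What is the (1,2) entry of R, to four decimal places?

r_{12} = 0.7071

q_1 = c_1/‖c_1‖ = (-2, -2, 0)/2.8284 = (-0.7071, -0.7071, 0.0000).
r_{12} = q_1·c_2 = 0.7071.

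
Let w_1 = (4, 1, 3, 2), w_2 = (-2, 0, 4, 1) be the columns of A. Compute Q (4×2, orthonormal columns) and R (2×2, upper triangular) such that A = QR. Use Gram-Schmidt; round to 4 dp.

w_1 = (4, 1, 3, 2); ‖w_1‖ = 5.4772, so q_1 = (0.7303, 0.1826, 0.5477, 0.3651).
q_1·w_2 = 0.7303·(-2) + 0.1826·0 + 0.5477·4 + 0.3651·1 = 1.0954.
u_2 = w_2 − 1.0954·q_1 = (-2.8000, -0.2000, 3.4000, 0.6000).
‖u_2‖ = 4.4497, so q_2 = (-0.6293, -0.0449, 0.7641, 0.1348).

Q = [[0.7303, -0.6293], [0.1826, -0.0449], [0.5477, 0.7641], [0.3651, 0.1348]], R = [[5.4772, 1.0954], [0.0000, 4.4497]]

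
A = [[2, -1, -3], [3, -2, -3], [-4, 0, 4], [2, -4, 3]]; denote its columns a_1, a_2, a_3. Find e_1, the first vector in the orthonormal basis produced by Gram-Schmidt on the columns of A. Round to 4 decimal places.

e_1 = (0.3482, 0.5222, -0.6963, 0.3482)

a_1 = (2, 3, -4, 2); ‖a_1‖ = 5.7446, so e_1 = (0.3482, 0.5222, -0.6963, 0.3482).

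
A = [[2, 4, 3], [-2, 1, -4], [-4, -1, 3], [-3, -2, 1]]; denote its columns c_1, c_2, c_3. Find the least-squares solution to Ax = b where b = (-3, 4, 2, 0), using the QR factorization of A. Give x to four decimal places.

x = (-0.7759, 0.1890, -0.5812)

q_1 = c_1/‖c_1‖ = (2, -2, -4, -3)/5.7446 = (0.3482, -0.3482, -0.6963, -0.5222).
r_{12} = q_1·c_2 = 2.7852.
u_2 = c_2 − 2.7852·q_1 = (3.0303, 1.9697, 0.9394, -0.5455).
‖u_2‖ = 3.7739, so q_2 = (0.8030, 0.5219, 0.2489, -0.1445).
r_{13} = q_1·c_3 = -0.1741; r_{23} = q_2·c_3 = 0.9234.
u_3 = c_3 + 0.1741·q_1 − 0.9234·q_2 = (2.3191, -4.5426, 2.6489, 1.0426).
‖u_3‖ = 5.8410, so q_3 = (0.3970, -0.7777, 0.4535, 0.1785).
Qᵀb = (-3.8297, 0.1767, -3.3949).
Back-substitute: x_3 = -3.3949/5.8410 = -0.5812.
x_2 = (0.1767 − 0.9234·(-0.5812))/3.7739 = 0.1890.
x_1 = (-3.8297 − 2.7852·0.1890 + 0.1741·(-0.5812))/5.7446 = -0.7759.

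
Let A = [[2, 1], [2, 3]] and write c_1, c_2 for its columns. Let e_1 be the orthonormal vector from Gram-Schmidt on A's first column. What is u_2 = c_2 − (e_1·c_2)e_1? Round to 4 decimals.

u_2 = (-1.0000, 1.0000)

c_1 = (2, 2); ‖c_1‖ = 2.8284, so e_1 = (0.7071, 0.7071).
e_1·c_2 = 0.7071·1 + 0.7071·3 = 2.8284.
u_2 = c_2 − 2.8284·e_1 = (-1.0000, 1.0000).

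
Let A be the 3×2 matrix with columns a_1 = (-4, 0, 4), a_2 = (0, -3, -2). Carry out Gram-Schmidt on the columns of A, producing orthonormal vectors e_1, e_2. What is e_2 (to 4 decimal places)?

e_2 = (-0.3015, -0.9045, -0.3015)

e_1 = a_1/‖a_1‖ = (-4, 0, 4)/5.6569 = (-0.7071, 0.0000, 0.7071).
r_{12} = e_1·a_2 = -1.4142.
u_2 = a_2 + 1.4142·e_1 = (-1.0000, -3.0000, -1.0000).
‖u_2‖ = 3.3166, so e_2 = (-0.3015, -0.9045, -0.3015).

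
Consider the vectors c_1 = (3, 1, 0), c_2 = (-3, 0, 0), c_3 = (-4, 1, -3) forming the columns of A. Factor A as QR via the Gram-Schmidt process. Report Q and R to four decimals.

Q = [[0.9487, -0.3162, 0.0000], [0.3162, 0.9487, 0.0000], [0.0000, 0.0000, -1.0000]], R = [[3.1623, -2.8460, -3.4785], [0.0000, 0.9487, 2.2136], [0.0000, 0.0000, 3.0000]]

c_1 = (3, 1, 0); ‖c_1‖ = 3.1623, so q_1 = (0.9487, 0.3162, 0.0000).
q_1·c_2 = 0.9487·(-3) + 0.3162·0 + 0.0000·0 = -2.8460.
u_2 = c_2 + 2.8460·q_1 = (-0.3000, 0.9000, 0.0000).
‖u_2‖ = 0.9487, so q_2 = (-0.3162, 0.9487, 0.0000).
q_1·c_3 = 0.9487·(-4) + 0.3162·1 + 0.0000·(-3) = -3.4785; q_2·c_3 = (-0.3162)·(-4) + 0.9487·1 + 0.0000·(-3) = 2.2136.
u_3 = c_3 + 3.4785·q_1 − 2.2136·q_2 = (0.0000, 0.0000, -3.0000).
‖u_3‖ = 3.0000, so q_3 = (0.0000, 0.0000, -1.0000).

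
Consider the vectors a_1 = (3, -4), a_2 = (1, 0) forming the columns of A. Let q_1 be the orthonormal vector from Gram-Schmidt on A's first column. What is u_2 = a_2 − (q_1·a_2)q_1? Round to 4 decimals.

u_2 = (0.6400, 0.4800)

a_1 = (3, -4); ‖a_1‖ = 5.0000, so q_1 = (0.6000, -0.8000).
q_1·a_2 = 0.6000·1 + (-0.8000)·0 = 0.6000.
u_2 = a_2 − 0.6000·q_1 = (0.6400, 0.4800).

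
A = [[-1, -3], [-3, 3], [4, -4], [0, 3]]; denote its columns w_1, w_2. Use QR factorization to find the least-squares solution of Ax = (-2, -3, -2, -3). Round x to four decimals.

w_1 = (-1, -3, 4, 0); ‖w_1‖ = 5.0990, so q_1 = (-0.1961, -0.5883, 0.7845, 0.0000).
q_1·w_2 = (-0.1961)·(-3) + (-0.5883)·3 + 0.7845·(-4) + 0.0000·3 = -4.3146.
u_2 = w_2 + 4.3146·q_1 = (-3.8462, 0.4615, -0.6154, 3.0000).
‖u_2‖ = 4.9381, so q_2 = (-0.7789, 0.0935, -0.1246, 0.6075).
Qᵀb = (0.5883, -0.2960).
Back-substitute: x_2 = -0.2960/4.9381 = -0.0599.
x_1 = (0.5883 + 4.3146·(-0.0599))/5.0990 = 0.0647.

x = (0.0647, -0.0599)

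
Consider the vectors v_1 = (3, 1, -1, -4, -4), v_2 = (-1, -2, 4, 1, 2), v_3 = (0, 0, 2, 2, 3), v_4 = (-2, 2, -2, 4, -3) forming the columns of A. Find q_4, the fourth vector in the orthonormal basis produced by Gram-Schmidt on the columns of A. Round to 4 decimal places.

q_1 = v_1/‖v_1‖ = (3, 1, -1, -4, -4)/6.5574 = (0.4575, 0.1525, -0.1525, -0.6100, -0.6100).
r_{12} = q_1·v_2 = -3.2025.
u_2 = v_2 + 3.2025·q_1 = (0.4651, -1.5116, 3.5116, -0.9535, 0.0465).
‖u_2‖ = 3.9679, so q_2 = (0.1172, -0.3810, 0.8850, -0.2403, 0.0117).
r_{13} = q_1·v_3 = -3.3550; r_{23} = q_2·v_3 = 1.3246.
u_3 = v_3 + 3.3550·q_1 − 1.3246·q_2 = (1.3796, 1.0162, 0.3161, 0.2718, 0.9380).
‖u_3‖ = 1.9974, so q_3 = (0.6907, 0.5088, 0.1583, 0.1361, 0.4696).
r_{14} = q_1·v_4 = -0.9150; r_{24} = q_2·v_4 = -3.7628; r_{34} = q_3·v_4 = -1.5448.
u_4 = v_4 + 0.9150·q_1 + 3.7628·q_2 + 1.5448·q_3 = (-0.0733, 1.4920, 1.4350, 2.7479, -2.7886).
‖u_4‖ = 4.4292, so q_4 = (-0.0166, 0.3369, 0.3240, 0.6204, -0.6296).

q_4 = (-0.0166, 0.3369, 0.3240, 0.6204, -0.6296)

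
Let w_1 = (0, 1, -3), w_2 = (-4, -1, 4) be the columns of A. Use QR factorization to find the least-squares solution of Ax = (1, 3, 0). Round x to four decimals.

e_1 = w_1/‖w_1‖ = (0, 1, -3)/3.1623 = (0.0000, 0.3162, -0.9487).
r_{12} = e_1·w_2 = -4.1110.
u_2 = w_2 + 4.1110·e_1 = (-4.0000, 0.3000, 0.1000).
‖u_2‖ = 4.0125, so e_2 = (-0.9969, 0.0748, 0.0249).
Qᵀb = (0.9487, -0.7726).
Back-substitute: x_2 = -0.7726/4.0125 = -0.1925.
x_1 = (0.9487 + 4.1110·(-0.1925))/3.1623 = 0.0497.

x = (0.0497, -0.1925)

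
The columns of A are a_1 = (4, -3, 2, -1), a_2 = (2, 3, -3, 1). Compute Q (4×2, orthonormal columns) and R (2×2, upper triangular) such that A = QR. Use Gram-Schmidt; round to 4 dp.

Q = [[0.7303, 0.6713], [-0.5477, 0.4816], [0.3651, -0.5400], [-0.1826, 0.1605]], R = [[5.4772, -1.4606], [0.0000, 4.5680]]

a_1 = (4, -3, 2, -1); ‖a_1‖ = 5.4772, so q_1 = (0.7303, -0.5477, 0.3651, -0.1826).
q_1·a_2 = 0.7303·2 + (-0.5477)·3 + 0.3651·(-3) + (-0.1826)·1 = -1.4606.
u_2 = a_2 + 1.4606·q_1 = (3.0667, 2.2000, -2.4667, 0.7333).
‖u_2‖ = 4.5680, so q_2 = (0.6713, 0.4816, -0.5400, 0.1605).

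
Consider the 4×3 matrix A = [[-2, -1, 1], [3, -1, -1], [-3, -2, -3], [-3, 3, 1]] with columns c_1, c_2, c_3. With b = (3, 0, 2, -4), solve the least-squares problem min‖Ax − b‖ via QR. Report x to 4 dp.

c_1 = (-2, 3, -3, -3); ‖c_1‖ = 5.5678, so q_1 = (-0.3592, 0.5388, -0.5388, -0.5388).
q_1·c_2 = (-0.3592)·(-1) + 0.5388·(-1) + (-0.5388)·(-2) + (-0.5388)·3 = -0.7184.
u_2 = c_2 + 0.7184·q_1 = (-1.2581, -0.6129, -2.3871, 2.6129).
‖u_2‖ = 3.8058, so q_2 = (-0.3306, -0.1610, -0.6272, 0.6866).
q_1·c_3 = (-0.3592)·1 + 0.5388·(-1) + (-0.5388)·(-3) + (-0.5388)·1 = 0.1796; q_2·c_3 = (-0.3306)·1 + (-0.1610)·(-1) + (-0.6272)·(-3) + 0.6866·1 = 2.3987.
u_3 = c_3 − 0.1796·q_1 − 2.3987·q_2 = (1.8575, -0.7105, -1.3987, -0.5501).
‖u_3‖ = 2.4928, so q_3 = (0.7451, -0.2850, -0.5611, -0.2207).
Qᵀb = (0.0000, -4.9924, 1.9960).
Back-substitute: x_3 = 1.9960/2.4928 = 0.8007.
x_2 = (-4.9924 − 2.3987·0.8007)/3.8058 = -1.8165.
x_1 = (0.0000 + 0.7184·(-1.8165) − 0.1796·0.8007)/5.5678 = -0.2602.

x = (-0.2602, -1.8165, 0.8007)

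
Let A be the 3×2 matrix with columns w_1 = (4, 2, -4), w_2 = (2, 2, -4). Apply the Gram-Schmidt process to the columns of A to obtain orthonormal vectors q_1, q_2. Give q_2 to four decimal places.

q_2 = (-0.7454, 0.2981, -0.5963)

w_1 = (4, 2, -4); ‖w_1‖ = 6.0000, so q_1 = (0.6667, 0.3333, -0.6667).
q_1·w_2 = 0.6667·2 + 0.3333·2 + (-0.6667)·(-4) = 4.6667.
u_2 = w_2 − 4.6667·q_1 = (-1.1111, 0.4444, -0.8889).
‖u_2‖ = 1.4907, so q_2 = (-0.7454, 0.2981, -0.5963).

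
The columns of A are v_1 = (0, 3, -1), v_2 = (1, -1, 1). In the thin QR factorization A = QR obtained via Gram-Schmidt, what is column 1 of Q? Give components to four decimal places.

e_1 = (0.0000, 0.9487, -0.3162)

e_1 = v_1/‖v_1‖ = (0, 3, -1)/3.1623 = (0.0000, 0.9487, -0.3162).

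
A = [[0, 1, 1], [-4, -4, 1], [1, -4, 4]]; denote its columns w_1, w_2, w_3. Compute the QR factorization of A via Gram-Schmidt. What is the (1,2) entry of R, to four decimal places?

w_1 = (0, -4, 1); ‖w_1‖ = 4.1231, so q_1 = (0.0000, -0.9701, 0.2425).
r_{12} = q_1·w_2 = 2.9104.

r_{12} = 2.9104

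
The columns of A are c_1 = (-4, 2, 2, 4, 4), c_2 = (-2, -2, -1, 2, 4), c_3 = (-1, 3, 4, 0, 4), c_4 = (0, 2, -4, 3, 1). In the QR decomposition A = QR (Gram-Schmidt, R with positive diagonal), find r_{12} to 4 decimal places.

r_{12} = 3.4744

c_1 = (-4, 2, 2, 4, 4); ‖c_1‖ = 7.4833, so q_1 = (-0.5345, 0.2673, 0.2673, 0.5345, 0.5345).
r_{12} = q_1·c_2 = 3.4744.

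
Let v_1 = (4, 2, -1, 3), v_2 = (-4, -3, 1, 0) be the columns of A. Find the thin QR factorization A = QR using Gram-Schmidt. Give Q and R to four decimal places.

Q = [[0.7303, -0.3227], [0.3651, -0.5071], [-0.1826, 0.0807], [0.5477, 0.7952]], R = [[5.4772, -4.1992], [0.0000, 2.8925]]

v_1 = (4, 2, -1, 3); ‖v_1‖ = 5.4772, so e_1 = (0.7303, 0.3651, -0.1826, 0.5477).
e_1·v_2 = 0.7303·(-4) + 0.3651·(-3) + (-0.1826)·1 + 0.5477·0 = -4.1992.
u_2 = v_2 + 4.1992·e_1 = (-0.9333, -1.4667, 0.2333, 2.3000).
‖u_2‖ = 2.8925, so e_2 = (-0.3227, -0.5071, 0.0807, 0.7952).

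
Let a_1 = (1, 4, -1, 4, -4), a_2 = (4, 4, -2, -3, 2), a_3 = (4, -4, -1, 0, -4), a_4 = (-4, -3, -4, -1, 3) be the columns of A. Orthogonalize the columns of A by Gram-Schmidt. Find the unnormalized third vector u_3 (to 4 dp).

u_3 = (4.4019, -3.9133, -1.1484, -0.8005, -3.3262)

a_1 = (1, 4, -1, 4, -4); ‖a_1‖ = 7.0711, so q_1 = (0.1414, 0.5657, -0.1414, 0.5657, -0.5657).
q_1·a_2 = 0.1414·4 + 0.5657·4 + (-0.1414)·(-2) + 0.5657·(-3) + (-0.5657)·2 = 0.2828.
u_2 = a_2 − 0.2828·q_1 = (3.9600, 3.8400, -1.9600, -3.1600, 2.1600).
‖u_2‖ = 6.9943, so q_2 = (0.5662, 0.5490, -0.2802, -0.4518, 0.3088).
q_1·a_3 = 0.1414·4 + 0.5657·(-4) + (-0.1414)·(-1) + 0.5657·0 + (-0.5657)·(-4) = 0.7071; q_2·a_3 = 0.5662·4 + 0.5490·(-4) + (-0.2802)·(-1) + (-0.4518)·0 + 0.3088·(-4) = -0.8864.
u_3 = a_3 − 0.7071·q_1 + 0.8864·q_2 = (4.4019, -3.9133, -1.1484, -0.8005, -3.3262).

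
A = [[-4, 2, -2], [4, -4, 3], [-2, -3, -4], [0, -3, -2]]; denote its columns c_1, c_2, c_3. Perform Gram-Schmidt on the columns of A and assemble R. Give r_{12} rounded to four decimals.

r_{12} = -3.0000

c_1 = (-4, 4, -2, 0); ‖c_1‖ = 6.0000, so q_1 = (-0.6667, 0.6667, -0.3333, 0.0000).
r_{12} = q_1·c_2 = -3.0000.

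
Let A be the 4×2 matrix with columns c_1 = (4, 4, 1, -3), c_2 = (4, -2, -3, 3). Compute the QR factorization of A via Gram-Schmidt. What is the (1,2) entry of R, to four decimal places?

e_1 = c_1/‖c_1‖ = (4, 4, 1, -3)/6.4807 = (0.6172, 0.6172, 0.1543, -0.4629).
r_{12} = e_1·c_2 = -0.6172.

r_{12} = -0.6172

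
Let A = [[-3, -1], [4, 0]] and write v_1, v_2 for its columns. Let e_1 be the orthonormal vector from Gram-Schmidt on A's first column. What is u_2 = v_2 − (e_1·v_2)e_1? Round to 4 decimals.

e_1 = v_1/‖v_1‖ = (-3, 4)/5.0000 = (-0.6000, 0.8000).
r_{12} = e_1·v_2 = 0.6000.
u_2 = v_2 − 0.6000·e_1 = (-0.6400, -0.4800).

u_2 = (-0.6400, -0.4800)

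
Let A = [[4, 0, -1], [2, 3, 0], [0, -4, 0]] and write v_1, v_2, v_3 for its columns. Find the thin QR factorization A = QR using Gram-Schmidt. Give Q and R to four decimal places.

q_1 = v_1/‖v_1‖ = (4, 2, 0)/4.4721 = (0.8944, 0.4472, 0.0000).
r_{12} = q_1·v_2 = 1.3416.
u_2 = v_2 − 1.3416·q_1 = (-1.2000, 2.4000, -4.0000).
‖u_2‖ = 4.8166, so q_2 = (-0.2491, 0.4983, -0.8305).
r_{13} = q_1·v_3 = -0.8944; r_{23} = q_2·v_3 = 0.2491.
u_3 = v_3 + 0.8944·q_1 − 0.2491·q_2 = (-0.1379, 0.2759, 0.2069).
‖u_3‖ = 0.3714, so q_3 = (-0.3714, 0.7428, 0.5571).

Q = [[0.8944, -0.2491, -0.3714], [0.4472, 0.4983, 0.7428], [0.0000, -0.8305, 0.5571]], R = [[4.4721, 1.3416, -0.8944], [0.0000, 4.8166, 0.2491], [0.0000, 0.0000, 0.3714]]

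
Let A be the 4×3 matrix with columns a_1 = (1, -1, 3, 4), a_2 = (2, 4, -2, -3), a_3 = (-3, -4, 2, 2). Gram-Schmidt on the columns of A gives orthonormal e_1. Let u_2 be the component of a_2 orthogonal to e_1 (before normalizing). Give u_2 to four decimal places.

u_2 = (2.7407, 3.2593, 0.2222, -0.0370)

a_1 = (1, -1, 3, 4); ‖a_1‖ = 5.1962, so e_1 = (0.1925, -0.1925, 0.5774, 0.7698).
e_1·a_2 = 0.1925·2 + (-0.1925)·4 + 0.5774·(-2) + 0.7698·(-3) = -3.8490.
u_2 = a_2 + 3.8490·e_1 = (2.7407, 3.2593, 0.2222, -0.0370).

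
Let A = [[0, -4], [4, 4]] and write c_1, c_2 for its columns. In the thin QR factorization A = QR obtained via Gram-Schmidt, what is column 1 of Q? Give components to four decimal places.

e_1 = (0.0000, 1.0000)

c_1 = (0, 4); ‖c_1‖ = 4.0000, so e_1 = (0.0000, 1.0000).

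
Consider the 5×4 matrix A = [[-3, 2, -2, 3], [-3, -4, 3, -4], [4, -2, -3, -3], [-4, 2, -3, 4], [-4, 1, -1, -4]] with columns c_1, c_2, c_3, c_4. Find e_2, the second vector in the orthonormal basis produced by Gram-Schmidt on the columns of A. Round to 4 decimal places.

c_1 = (-3, -3, 4, -4, -4); ‖c_1‖ = 8.1240, so e_1 = (-0.3693, -0.3693, 0.4924, -0.4924, -0.4924).
e_1·c_2 = (-0.3693)·2 + (-0.3693)·(-4) + 0.4924·(-2) + (-0.4924)·2 + (-0.4924)·1 = -1.7233.
u_2 = c_2 + 1.7233·e_1 = (1.3636, -4.6364, -1.1515, 1.1515, 0.1515).
‖u_2‖ = 5.1020, so e_2 = (0.2673, -0.9087, -0.2257, 0.2257, 0.0297).

e_2 = (0.2673, -0.9087, -0.2257, 0.2257, 0.0297)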